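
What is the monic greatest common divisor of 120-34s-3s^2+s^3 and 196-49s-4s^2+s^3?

Apply the Euclidean algorithm:
  s^3-3s^2-34s+120 = (s^3-4s^2-49s+196) + (s^2+15s-76)
  s^3-4s^2-49s+196 = (s-19)(s^2+15s-76) + (312s-1248)
  s^2+15s-76 = ((1/312)s+19/312)(312s-1248) + (0)
Last nonzero remainder: 312s-1248. Dividing through by 312 gives the monic gcd s-4.

-4+s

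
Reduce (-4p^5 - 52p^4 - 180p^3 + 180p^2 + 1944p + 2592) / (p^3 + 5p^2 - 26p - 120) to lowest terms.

Repeated division with remainder:
  -4p^5 - 52p^4 - 180p^3 + 180p^2 + 1944p + 2592 = (-4p^2 - 32p - 124)(p^3 + 5p^2 - 26p - 120) + (-512p^2 - 5120p - 12288)
  p^3 + 5p^2 - 26p - 120 = (-(1/512)p + 5/512)(-512p^2 - 5120p - 12288) + (0)
Last nonzero remainder: -512p^2 - 5120p - 12288. Dividing through by -512 gives the monic gcd p^2 + 10p + 24.
Cancel p^2 + 10p + 24 from numerator and denominator to get the reduced form.

(-4p^3 - 12p^2 + 36p + 108)/(p - 5)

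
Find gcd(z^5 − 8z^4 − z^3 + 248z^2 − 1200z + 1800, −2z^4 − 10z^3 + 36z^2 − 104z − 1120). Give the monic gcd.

Euclidean algorithm in ℚ[z]:
  z^5 − 8z^4 − z^3 + 248z^2 − 1200z + 1800 = (−(1/2)z + 13/2)(−2z^4 − 10z^3 + 36z^2 − 104z − 1120) + (82z^3 − 38z^2 − 1084z + 9080)
  −2z^4 − 10z^3 + 36z^2 − 104z − 1120 = (−(1/41)z − 224/1681)(82z^3 − 38z^2 − 1084z + 9080) + ((7560/1681)z^2 − (45360/1681)z + 151200/1681)
  82z^3 − 38z^2 − 1084z + 9080 = ((68921/3780)z + 381587/3780)((7560/1681)z^2 − (45360/1681)z + 151200/1681) + (0)
Last nonzero remainder: (7560/1681)z^2 − (45360/1681)z + 151200/1681. Dividing through by 7560/1681 gives the monic gcd z^2 − 6z + 20.

z^2 − 6z + 20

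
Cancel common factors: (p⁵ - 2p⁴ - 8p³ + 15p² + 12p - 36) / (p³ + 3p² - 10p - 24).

Repeated division with remainder:
  p⁵ - 2p⁴ - 8p³ + 15p² + 12p - 36 = (p² - 5p + 17)(p³ + 3p² - 10p - 24) + (-62p² + 62p + 372)
  p³ + 3p² - 10p - 24 = (-(1/62)p - 2/31)(-62p² + 62p + 372) + (0)
Last nonzero remainder: -62p² + 62p + 372. Dividing through by -62 gives the monic gcd p² - p - 6.
Cancel p² - p - 6 from numerator and denominator to get the reduced form.

(p³ - p² - 3p + 6)/(p + 4)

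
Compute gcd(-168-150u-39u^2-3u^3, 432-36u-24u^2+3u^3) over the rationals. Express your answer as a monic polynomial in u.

4+u

Repeated division with remainder:
  -3u^3-39u^2-150u-168 = (-1)(3u^3-24u^2-36u+432) + (-63u^2-186u+264)
  3u^3-24u^2-36u+432 = (-(1/21)u+230/441)(-63u^2-186u+264) + ((10816/147)u+43264/147)
  -63u^2-186u+264 = (-(9261/10816)u+4851/5408)((10816/147)u+43264/147) + (0)
Last nonzero remainder: (10816/147)u+43264/147. Dividing through by 10816/147 gives the monic gcd u+4.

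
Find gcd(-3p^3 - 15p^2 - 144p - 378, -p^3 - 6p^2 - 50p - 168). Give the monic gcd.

By polynomial division,
  -3p^3 - 15p^2 - 144p - 378 = (3)(-p^3 - 6p^2 - 50p - 168) + (3p^2 + 6p + 126)
  -p^3 - 6p^2 - 50p - 168 = (-(1/3)p - 4/3)(3p^2 + 6p + 126) + (0)
Last nonzero remainder: 3p^2 + 6p + 126. Dividing through by 3 gives the monic gcd p^2 + 2p + 42.

p^2 + 2p + 42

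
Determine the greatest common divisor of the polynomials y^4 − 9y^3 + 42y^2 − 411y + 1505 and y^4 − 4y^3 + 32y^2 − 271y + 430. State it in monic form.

y^3 − 2y^2 + 28y − 215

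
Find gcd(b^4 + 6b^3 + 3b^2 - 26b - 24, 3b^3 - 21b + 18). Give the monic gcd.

By polynomial division,
  b^4 + 6b^3 + 3b^2 - 26b - 24 = ((1/3)b + 2)(3b^3 - 21b + 18) + (10b^2 + 10b - 60)
  3b^3 - 21b + 18 = ((3/10)b - 3/10)(10b^2 + 10b - 60) + (0)
Last nonzero remainder: 10b^2 + 10b - 60. Dividing through by 10 gives the monic gcd b^2 + b - 6.

b^2 + b - 6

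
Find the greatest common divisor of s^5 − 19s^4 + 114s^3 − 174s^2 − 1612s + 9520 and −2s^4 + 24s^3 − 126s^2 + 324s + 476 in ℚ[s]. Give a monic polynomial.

s^3 − 13s^2 + 76s − 238

Repeated division with remainder:
  s^5 − 19s^4 + 114s^3 − 174s^2 − 1612s + 9520 = (−(1/2)s + 7/2)(−2s^4 + 24s^3 − 126s^2 + 324s + 476) + (−33s^3 + 429s^2 − 2508s + 7854)
  −2s^4 + 24s^3 − 126s^2 + 324s + 476 = ((2/33)s + 2/33)(−33s^3 + 429s^2 − 2508s + 7854) + (0)
Last nonzero remainder: −33s^3 + 429s^2 − 2508s + 7854. Dividing through by −33 gives the monic gcd s^3 − 13s^2 + 76s − 238.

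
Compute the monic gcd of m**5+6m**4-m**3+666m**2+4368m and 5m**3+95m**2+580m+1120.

m**2+15m+56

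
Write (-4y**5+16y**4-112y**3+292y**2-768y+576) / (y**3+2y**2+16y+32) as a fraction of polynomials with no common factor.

Euclidean algorithm in ℚ[y]:
  -4y**5+16y**4-112y**3+292y**2-768y+576 = (-4y**2+24y-96)(y**3+2y**2+16y+32) + (228y**2+3648)
  y**3+2y**2+16y+32 = ((1/228)y+1/114)(228y**2+3648) + (0)
Last nonzero remainder: 228y**2+3648. Dividing through by 228 gives the monic gcd y**2+16.
Cancel y**2+16 from numerator and denominator to get the reduced form.

(-4y**3+16y**2-48y+36)/(y+2)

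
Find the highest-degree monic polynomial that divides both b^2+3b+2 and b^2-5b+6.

By polynomial division,
  b^2+3b+2 = (b^2-5b+6) + (8b-4)
  b^2-5b+6 = ((1/8)b-9/16)(8b-4) + (15/4)
  8b-4 = ((32/15)b-16/15)(15/4) + (0)
The last nonzero remainder is the constant 15/4, so the polynomials are coprime and gcd = 1.

1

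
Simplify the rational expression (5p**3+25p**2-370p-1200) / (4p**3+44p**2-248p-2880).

(5p+15)/(4p+36)

Apply the Euclidean algorithm:
  5p**3+25p**2-370p-1200 = (5/4)(4p**3+44p**2-248p-2880) + (-30p**2-60p+2400)
  4p**3+44p**2-248p-2880 = (-(2/15)p-6/5)(-30p**2-60p+2400) + (0)
Last nonzero remainder: -30p**2-60p+2400. Dividing through by -30 gives the monic gcd p**2+2p-80.
Cancel p**2+2p-80 from numerator and denominator to get the reduced form.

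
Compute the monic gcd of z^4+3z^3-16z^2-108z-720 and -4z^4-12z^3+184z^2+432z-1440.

z^2-36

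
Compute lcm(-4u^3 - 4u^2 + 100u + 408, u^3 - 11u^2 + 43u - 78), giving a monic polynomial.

u^5 - 4u^4 - 17u^3 + 36u^2 + 185u - 1326

By polynomial division,
  -4u^3 - 4u^2 + 100u + 408 = (-4)(u^3 - 11u^2 + 43u - 78) + (-48u^2 + 272u + 96)
  u^3 - 11u^2 + 43u - 78 = (-(1/48)u + 1/9)(-48u^2 + 272u + 96) + ((133/9)u - 266/3)
  -48u^2 + 272u + 96 = (-(432/133)u - 144/133)((133/9)u - 266/3) + (0)
Last nonzero remainder: (133/9)u - 266/3. Dividing through by 133/9 gives the monic gcd u - 6.
Then lcm(f, g) = f·g / gcd(f, g); expanding and making the result monic gives the answer.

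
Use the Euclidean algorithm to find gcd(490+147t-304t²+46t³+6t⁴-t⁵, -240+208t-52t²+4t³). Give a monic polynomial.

By polynomial division,
  -t⁵+6t⁴+46t³-304t²+147t+490 = (-(1/4)t²-(7/4)t+7/4)(4t³-52t²+208t-240) + (91t²-637t+910)
  4t³-52t²+208t-240 = ((4/91)t-24/91)(91t²-637t+910) + (0)
Last nonzero remainder: 91t²-637t+910. Dividing through by 91 gives the monic gcd t²-7t+10.

10-7t+t²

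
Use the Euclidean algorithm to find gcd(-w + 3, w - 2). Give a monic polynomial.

By polynomial division,
  -w + 3 = (-1)(w - 2) + (1)
  w - 2 = (w - 2)(1) + (0)
The last nonzero remainder is the constant 1, so the polynomials are coprime and gcd = 1.

1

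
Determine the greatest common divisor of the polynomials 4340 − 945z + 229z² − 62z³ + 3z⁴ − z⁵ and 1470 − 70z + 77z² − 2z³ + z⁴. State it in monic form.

35 + z²

Apply the Euclidean algorithm:
  −z⁵ + 3z⁴ − 62z³ + 229z² − 945z + 4340 = (−z + 1)(z⁴ − 2z³ + 77z² − 70z + 1470) + (17z³ + 82z² + 595z + 2870)
  z⁴ − 2z³ + 77z² − 70z + 1470 = ((1/17)z − 116/289)(17z³ + 82z² + 595z + 2870) + ((21650/289)z² + 757750/289)
  17z³ + 82z² + 595z + 2870 = ((4913/21650)z + 11849/10825)((21650/289)z² + 757750/289) + (0)
Last nonzero remainder: (21650/289)z² + 757750/289. Dividing through by 21650/289 gives the monic gcd z² + 35.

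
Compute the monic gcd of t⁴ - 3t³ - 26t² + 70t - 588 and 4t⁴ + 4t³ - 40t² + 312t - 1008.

Repeated division with remainder:
  t⁴ - 3t³ - 26t² + 70t - 588 = (1/4)(4t⁴ + 4t³ - 40t² + 312t - 1008) + (-4t³ - 16t² - 8t - 336)
  4t⁴ + 4t³ - 40t² + 312t - 1008 = (-t + 3)(-4t³ - 16t² - 8t - 336) + (0)
Last nonzero remainder: -4t³ - 16t² - 8t - 336. Dividing through by -4 gives the monic gcd t³ + 4t² + 2t + 84.

t³ + 4t² + 2t + 84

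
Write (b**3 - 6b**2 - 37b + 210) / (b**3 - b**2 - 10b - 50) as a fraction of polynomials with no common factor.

(b**2 - b - 42)/(b**2 + 4b + 10)

By polynomial division,
  b**3 - 6b**2 - 37b + 210 = (b**3 - b**2 - 10b - 50) + (-5b**2 - 27b + 260)
  b**3 - b**2 - 10b - 50 = (-(1/5)b + 32/25)(-5b**2 - 27b + 260) + ((1914/25)b - 1914/5)
  -5b**2 - 27b + 260 = (-(125/1914)b - 650/957)((1914/25)b - 1914/5) + (0)
Last nonzero remainder: (1914/25)b - 1914/5. Dividing through by 1914/25 gives the monic gcd b - 5.
Cancel b - 5 from numerator and denominator to get the reduced form.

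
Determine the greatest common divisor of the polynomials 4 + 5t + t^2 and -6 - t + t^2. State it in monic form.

Apply the Euclidean algorithm:
  t^2 + 5t + 4 = (t^2 - t - 6) + (6t + 10)
  t^2 - t - 6 = ((1/6)t - 4/9)(6t + 10) + (-14/9)
  6t + 10 = (-(27/7)t - 45/7)(-14/9) + (0)
The last nonzero remainder is the constant -14/9, so the polynomials are coprime and gcd = 1.

1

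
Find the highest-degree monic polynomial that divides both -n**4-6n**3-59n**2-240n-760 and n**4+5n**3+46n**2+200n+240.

n**2+40

Apply the Euclidean algorithm:
  -n**4-6n**3-59n**2-240n-760 = (-1)(n**4+5n**3+46n**2+200n+240) + (-n**3-13n**2-40n-520)
  n**4+5n**3+46n**2+200n+240 = (-n+8)(-n**3-13n**2-40n-520) + (110n**2+4400)
  -n**3-13n**2-40n-520 = (-(1/110)n-13/110)(110n**2+4400) + (0)
Last nonzero remainder: 110n**2+4400. Dividing through by 110 gives the monic gcd n**2+40.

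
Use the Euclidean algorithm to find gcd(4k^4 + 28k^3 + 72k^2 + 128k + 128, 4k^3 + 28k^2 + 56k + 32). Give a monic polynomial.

Apply the Euclidean algorithm:
  4k^4 + 28k^3 + 72k^2 + 128k + 128 = (k)(4k^3 + 28k^2 + 56k + 32) + (16k^2 + 96k + 128)
  4k^3 + 28k^2 + 56k + 32 = ((1/4)k + 1/4)(16k^2 + 96k + 128) + (0)
Last nonzero remainder: 16k^2 + 96k + 128. Dividing through by 16 gives the monic gcd k^2 + 6k + 8.

k^2 + 6k + 8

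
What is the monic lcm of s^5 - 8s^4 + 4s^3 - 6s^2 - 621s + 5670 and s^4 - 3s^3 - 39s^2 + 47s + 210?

s^7 - 9s^6 + 6s^5 + 38s^4 - 639s^3 + 6327s^2 - 1944s - 34020

Euclidean algorithm in ℚ[s]:
  s^5 - 8s^4 + 4s^3 - 6s^2 - 621s + 5670 = (s - 5)(s^4 - 3s^3 - 39s^2 + 47s + 210) + (28s^3 - 248s^2 - 596s + 6720)
  s^4 - 3s^3 - 39s^2 + 47s + 210 = ((1/28)s + 41/196)(28s^3 - 248s^2 - 596s + 6720) + ((1674/49)s^2 - (3348/49)s - 8370/7)
  28s^3 - 248s^2 - 596s + 6720 = ((686/837)s - 1568/279)((1674/49)s^2 - (3348/49)s - 8370/7) + (0)
Last nonzero remainder: (1674/49)s^2 - (3348/49)s - 8370/7. Dividing through by 1674/49 gives the monic gcd s^2 - 2s - 35.
Then lcm(f, g) = f·g / gcd(f, g); expanding and making the result monic gives the answer.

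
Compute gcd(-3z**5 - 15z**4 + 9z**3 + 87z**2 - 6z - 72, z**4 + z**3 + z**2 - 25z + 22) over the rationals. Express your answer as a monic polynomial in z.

By polynomial division,
  -3z**5 - 15z**4 + 9z**3 + 87z**2 - 6z - 72 = (-3z - 12)(z**4 + z**3 + z**2 - 25z + 22) + (24z**3 + 24z**2 - 240z + 192)
  z**4 + z**3 + z**2 - 25z + 22 = ((1/24)z)(24z**3 + 24z**2 - 240z + 192) + (11z**2 - 33z + 22)
  24z**3 + 24z**2 - 240z + 192 = ((24/11)z + 96/11)(11z**2 - 33z + 22) + (0)
Last nonzero remainder: 11z**2 - 33z + 22. Dividing through by 11 gives the monic gcd z**2 - 3z + 2.

z**2 - 3z + 2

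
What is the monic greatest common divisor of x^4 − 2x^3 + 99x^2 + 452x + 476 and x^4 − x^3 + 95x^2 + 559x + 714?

By polynomial division,
  x^4 − 2x^3 + 99x^2 + 452x + 476 = (x^4 − x^3 + 95x^2 + 559x + 714) + (−x^3 + 4x^2 − 107x − 238)
  x^4 − x^3 + 95x^2 + 559x + 714 = (−x − 3)(−x^3 + 4x^2 − 107x − 238) + (0)
Last nonzero remainder: −x^3 + 4x^2 − 107x − 238. Dividing through by −1 gives the monic gcd x^3 − 4x^2 + 107x + 238.

x^3 − 4x^2 + 107x + 238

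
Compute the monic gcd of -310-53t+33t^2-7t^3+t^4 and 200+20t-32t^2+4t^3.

Apply the Euclidean algorithm:
  t^4-7t^3+33t^2-53t-310 = ((1/4)t+1/4)(4t^3-32t^2+20t+200) + (36t^2-108t-360)
  4t^3-32t^2+20t+200 = ((1/9)t-5/9)(36t^2-108t-360) + (0)
Last nonzero remainder: 36t^2-108t-360. Dividing through by 36 gives the monic gcd t^2-3t-10.

-10-3t+t^2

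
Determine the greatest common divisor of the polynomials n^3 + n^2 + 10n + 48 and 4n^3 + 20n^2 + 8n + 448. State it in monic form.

n^2 − 2n + 16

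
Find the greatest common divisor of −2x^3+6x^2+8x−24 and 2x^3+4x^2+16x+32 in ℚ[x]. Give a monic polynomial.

By polynomial division,
  −2x^3+6x^2+8x−24 = (−1)(2x^3+4x^2+16x+32) + (10x^2+24x+8)
  2x^3+4x^2+16x+32 = ((1/5)x−2/25)(10x^2+24x+8) + ((408/25)x+816/25)
  10x^2+24x+8 = ((125/204)x+25/102)((408/25)x+816/25) + (0)
Last nonzero remainder: (408/25)x+816/25. Dividing through by 408/25 gives the monic gcd x+2.

x+2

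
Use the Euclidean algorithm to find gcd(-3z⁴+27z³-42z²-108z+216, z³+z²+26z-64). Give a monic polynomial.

Repeated division with remainder:
  -3z⁴+27z³-42z²-108z+216 = (-3z+30)(z³+z²+26z-64) + (6z²-1080z+2136)
  z³+z²+26z-64 = ((1/6)z+181/6)(6z²-1080z+2136) + (32250z-64500)
  6z²-1080z+2136 = ((1/5375)z-178/5375)(32250z-64500) + (0)
Last nonzero remainder: 32250z-64500. Dividing through by 32250 gives the monic gcd z-2.

z-2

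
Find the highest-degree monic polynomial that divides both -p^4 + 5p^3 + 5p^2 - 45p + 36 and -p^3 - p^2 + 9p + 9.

Repeated division with remainder:
  -p^4 + 5p^3 + 5p^2 - 45p + 36 = (p - 6)(-p^3 - p^2 + 9p + 9) + (-10p^2 + 90)
  -p^3 - p^2 + 9p + 9 = ((1/10)p + 1/10)(-10p^2 + 90) + (0)
Last nonzero remainder: -10p^2 + 90. Dividing through by -10 gives the monic gcd p^2 - 9.

p^2 - 9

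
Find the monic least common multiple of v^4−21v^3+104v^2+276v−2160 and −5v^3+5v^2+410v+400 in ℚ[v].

Apply the Euclidean algorithm:
  v^4−21v^3+104v^2+276v−2160 = (−(1/5)v+4)(−5v^3+5v^2+410v+400) + (166v^2−1284v−3760)
  −5v^3+5v^2+410v+400 = (−(5/166)v−2795/13778)(166v^2−1284v−3760) + ((249900/6889)v−2499000/6889)
  166v^2−1284v−3760 = ((571787/124950)v+647566/62475)((249900/6889)v−2499000/6889) + (0)
Last nonzero remainder: (249900/6889)v−2499000/6889. Dividing through by 249900/6889 gives the monic gcd v−10.
Then lcm(f, g) = f·g / gcd(f, g); expanding and making the result monic gives the answer.

v^6−12v^5−77v^4+1044v^3+1156v^2−17232v−17280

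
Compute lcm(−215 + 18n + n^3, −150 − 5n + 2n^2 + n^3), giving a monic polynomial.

−6450 − 965n − 89n^2 + 48n^3 + 7n^4 + n^5

Euclidean algorithm in ℚ[n]:
  n^3 + 18n − 215 = (n^3 + 2n^2 − 5n − 150) + (−2n^2 + 23n − 65)
  n^3 + 2n^2 − 5n − 150 = (−(1/2)n − 27/4)(−2n^2 + 23n − 65) + ((471/4)n − 2355/4)
  −2n^2 + 23n − 65 = (−(8/471)n + 52/471)((471/4)n − 2355/4) + (0)
Last nonzero remainder: (471/4)n − 2355/4. Dividing through by 471/4 gives the monic gcd n − 5.
Then lcm(f, g) = f·g / gcd(f, g); expanding and making the result monic gives the answer.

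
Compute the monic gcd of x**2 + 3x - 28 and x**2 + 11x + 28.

x + 7

Euclidean algorithm in ℚ[x]:
  x**2 + 3x - 28 = (x**2 + 11x + 28) + (-8x - 56)
  x**2 + 11x + 28 = (-(1/8)x - 1/2)(-8x - 56) + (0)
Last nonzero remainder: -8x - 56. Dividing through by -8 gives the monic gcd x + 7.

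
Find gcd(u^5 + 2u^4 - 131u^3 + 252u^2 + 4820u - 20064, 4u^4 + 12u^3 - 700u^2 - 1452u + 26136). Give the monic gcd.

u^2 + 5u - 66

Euclidean algorithm in ℚ[u]:
  u^5 + 2u^4 - 131u^3 + 252u^2 + 4820u - 20064 = ((1/4)u - 1/4)(4u^4 + 12u^3 - 700u^2 - 1452u + 26136) + (47u^3 + 440u^2 - 2077u - 13530)
  4u^4 + 12u^3 - 700u^2 - 1452u + 26136 = ((4/47)u - 1196/2209)(47u^3 + 440u^2 - 2077u - 13530) + (-(629584/2209)u^2 - (3147920/2209)u + 41552544/2209)
  47u^3 + 440u^2 - 2077u - 13530 = (-(103823/629584)u - 452845/629584)(-(629584/2209)u^2 - (3147920/2209)u + 41552544/2209) + (0)
Last nonzero remainder: -(629584/2209)u^2 - (3147920/2209)u + 41552544/2209. Dividing through by -629584/2209 gives the monic gcd u^2 + 5u - 66.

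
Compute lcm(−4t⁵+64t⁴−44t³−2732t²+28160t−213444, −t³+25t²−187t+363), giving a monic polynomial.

By polynomial division,
  −4t⁵+64t⁴−44t³−2732t²+28160t−213444 = (4t²+36t+196)(−t³+25t²−187t+363) + (−2352t²+51744t−284592)
  −t³+25t²−187t+363 = ((1/2352)t−1/784)(−2352t²+51744t−284592) + (0)
Last nonzero remainder: −2352t²+51744t−284592. Dividing through by −2352 gives the monic gcd t²−22t+121.
Then lcm(f, g) = f·g / gcd(f, g); expanding and making the result monic gives the answer.

t⁶−19t⁵+59t⁴+650t³−9089t²+74481t−160083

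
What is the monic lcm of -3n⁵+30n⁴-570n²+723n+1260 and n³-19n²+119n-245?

Apply the Euclidean algorithm:
  -3n⁵+30n⁴-570n²+723n+1260 = (-3n²-27n-156)(n³-19n²+119n-245) + (-1056n²+12672n-36960)
  n³-19n²+119n-245 = (-(1/1056)n+7/1056)(-1056n²+12672n-36960) + (0)
Last nonzero remainder: -1056n²+12672n-36960. Dividing through by -1056 gives the monic gcd n²-12n+35.
Then lcm(f, g) = f·g / gcd(f, g); expanding and making the result monic gives the answer.

n⁶-17n⁵+70n⁴+190n³-1571n²+1267n+2940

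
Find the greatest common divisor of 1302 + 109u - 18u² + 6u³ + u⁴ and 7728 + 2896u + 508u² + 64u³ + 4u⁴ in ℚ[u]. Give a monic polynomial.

Repeated division with remainder:
  u⁴ + 6u³ - 18u² + 109u + 1302 = (1/4)(4u⁴ + 64u³ + 508u² + 2896u + 7728) + (-10u³ - 145u² - 615u - 630)
  4u⁴ + 64u³ + 508u² + 2896u + 7728 = (-(2/5)u - 3/5)(-10u³ - 145u² - 615u - 630) + (175u² + 2275u + 7350)
  -10u³ - 145u² - 615u - 630 = (-(2/35)u - 3/35)(175u² + 2275u + 7350) + (0)
Last nonzero remainder: 175u² + 2275u + 7350. Dividing through by 175 gives the monic gcd u² + 13u + 42.

42 + 13u + u²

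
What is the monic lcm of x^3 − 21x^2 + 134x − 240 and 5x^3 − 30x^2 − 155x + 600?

Apply the Euclidean algorithm:
  x^3 − 21x^2 + 134x − 240 = (1/5)(5x^3 − 30x^2 − 155x + 600) + (−15x^2 + 165x − 360)
  5x^3 − 30x^2 − 155x + 600 = (−(1/3)x − 5/3)(−15x^2 + 165x − 360) + (0)
Last nonzero remainder: −15x^2 + 165x − 360. Dividing through by −15 gives the monic gcd x^2 − 11x + 24.
Then lcm(f, g) = f·g / gcd(f, g); expanding and making the result monic gives the answer.

x^4 − 16x^3 + 29x^2 + 430x − 1200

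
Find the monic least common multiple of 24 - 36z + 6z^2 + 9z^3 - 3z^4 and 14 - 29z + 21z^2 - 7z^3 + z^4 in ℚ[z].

-56 + 116z - 70z^2 - z^3 + 17z^4 - 7z^5 + z^6

Euclidean algorithm in ℚ[z]:
  -3z^4 + 9z^3 + 6z^2 - 36z + 24 = (-3)(z^4 - 7z^3 + 21z^2 - 29z + 14) + (-12z^3 + 69z^2 - 123z + 66)
  z^4 - 7z^3 + 21z^2 - 29z + 14 = (-(1/12)z + 5/48)(-12z^3 + 69z^2 - 123z + 66) + ((57/16)z^2 - (171/16)z + 57/8)
  -12z^3 + 69z^2 - 123z + 66 = (-(64/19)z + 176/19)((57/16)z^2 - (171/16)z + 57/8) + (0)
Last nonzero remainder: (57/16)z^2 - (171/16)z + 57/8. Dividing through by 57/16 gives the monic gcd z^2 - 3z + 2.
Then lcm(f, g) = f·g / gcd(f, g); expanding and making the result monic gives the answer.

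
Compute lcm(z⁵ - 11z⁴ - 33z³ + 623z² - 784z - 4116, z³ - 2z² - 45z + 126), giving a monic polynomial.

Euclidean algorithm in ℚ[z]:
  z⁵ - 11z⁴ - 33z³ + 623z² - 784z - 4116 = (z² - 9z - 6)(z³ - 2z² - 45z + 126) + (80z² + 80z - 3360)
  z³ - 2z² - 45z + 126 = ((1/80)z - 3/80)(80z² + 80z - 3360) + (0)
Last nonzero remainder: 80z² + 80z - 3360. Dividing through by 80 gives the monic gcd z² + z - 42.
Then lcm(f, g) = f·g / gcd(f, g); expanding and making the result monic gives the answer.

z⁶ - 14z⁵ + 722z³ - 2653z² - 1764z + 12348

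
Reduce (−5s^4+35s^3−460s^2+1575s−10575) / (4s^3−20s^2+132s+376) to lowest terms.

(−5s^2−225)/(4s+8)

By polynomial division,
  −5s^4+35s^3−460s^2+1575s−10575 = (−(5/4)s+5/2)(4s^3−20s^2+132s+376) + (−245s^2+1715s−11515)
  4s^3−20s^2+132s+376 = (−(4/245)s−8/245)(−245s^2+1715s−11515) + (0)
Last nonzero remainder: −245s^2+1715s−11515. Dividing through by −245 gives the monic gcd s^2−7s+47.
Cancel s^2−7s+47 from numerator and denominator to get the reduced form.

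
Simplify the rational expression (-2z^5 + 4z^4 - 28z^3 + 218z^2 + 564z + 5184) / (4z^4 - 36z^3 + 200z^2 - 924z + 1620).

By polynomial division,
  -2z^5 + 4z^4 - 28z^3 + 218z^2 + 564z + 5184 = (-(1/2)z - 7/2)(4z^4 - 36z^3 + 200z^2 - 924z + 1620) + (-54z^3 + 456z^2 - 1860z + 10854)
  4z^4 - 36z^3 + 200z^2 - 924z + 1620 = (-(2/27)z + 10/243)(-54z^3 + 456z^2 - 1860z + 10854) + ((3520/81)z^2 - (3520/81)z + 3520/3)
  -54z^3 + 456z^2 - 1860z + 10854 = (-(2187/1760)z + 16281/1760)((3520/81)z^2 - (3520/81)z + 3520/3) + (0)
Last nonzero remainder: (3520/81)z^2 - (3520/81)z + 3520/3. Dividing through by 3520/81 gives the monic gcd z^2 - z + 27.
Cancel z^2 - z + 27 from numerator and denominator to get the reduced form.

(-z^3 + z^2 + 14z + 96)/(2z^2 - 16z + 30)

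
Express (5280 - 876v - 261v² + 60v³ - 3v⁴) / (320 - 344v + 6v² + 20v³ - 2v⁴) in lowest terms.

Euclidean algorithm in ℚ[v]:
  -3v⁴ + 60v³ - 261v² - 876v + 5280 = (3/2)(-2v⁴ + 20v³ + 6v² - 344v + 320) + (30v³ - 270v² - 360v + 4800)
  -2v⁴ + 20v³ + 6v² - 344v + 320 = (-(1/15)v + 1/15)(30v³ - 270v² - 360v + 4800) + (0)
Last nonzero remainder: 30v³ - 270v² - 360v + 4800. Dividing through by 30 gives the monic gcd v³ - 9v² - 12v + 160.
Cancel v³ - 9v² - 12v + 160 from numerator and denominator to get the reduced form.

(-33 + 3v)/(-2 + 2v)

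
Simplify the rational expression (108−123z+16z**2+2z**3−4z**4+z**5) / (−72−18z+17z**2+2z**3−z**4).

(9−11z+3z**2−z**3)/(−6−z+z**2)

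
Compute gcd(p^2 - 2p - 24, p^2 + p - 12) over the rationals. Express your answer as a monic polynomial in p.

p + 4

By polynomial division,
  p^2 - 2p - 24 = (p^2 + p - 12) + (-3p - 12)
  p^2 + p - 12 = (-(1/3)p + 1)(-3p - 12) + (0)
Last nonzero remainder: -3p - 12. Dividing through by -3 gives the monic gcd p + 4.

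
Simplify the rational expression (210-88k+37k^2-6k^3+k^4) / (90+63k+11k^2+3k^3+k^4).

(14-4k+k^2)/(6+5k+k^2)

Euclidean algorithm in ℚ[k]:
  k^4-6k^3+37k^2-88k+210 = (k^4+3k^3+11k^2+63k+90) + (-9k^3+26k^2-151k+120)
  k^4+3k^3+11k^2+63k+90 = (-(1/9)k-53/81)(-9k^3+26k^2-151k+120) + ((910/81)k^2-(1820/81)k+4550/27)
  -9k^3+26k^2-151k+120 = (-(729/910)k+324/455)((910/81)k^2-(1820/81)k+4550/27) + (0)
Last nonzero remainder: (910/81)k^2-(1820/81)k+4550/27. Dividing through by 910/81 gives the monic gcd k^2-2k+15.
Cancel k^2-2k+15 from numerator and denominator to get the reduced form.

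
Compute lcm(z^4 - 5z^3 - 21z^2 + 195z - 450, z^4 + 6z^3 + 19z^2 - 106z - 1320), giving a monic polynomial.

z^6 - 2z^4 - 130z^3 - 399z^2 + 6330z - 19800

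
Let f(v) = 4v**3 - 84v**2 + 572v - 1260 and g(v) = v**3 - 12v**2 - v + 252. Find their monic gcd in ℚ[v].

Euclidean algorithm in ℚ[v]:
  4v**3 - 84v**2 + 572v - 1260 = (4)(v**3 - 12v**2 - v + 252) + (-36v**2 + 576v - 2268)
  v**3 - 12v**2 - v + 252 = (-(1/36)v - 1/9)(-36v**2 + 576v - 2268) + (0)
Last nonzero remainder: -36v**2 + 576v - 2268. Dividing through by -36 gives the monic gcd v**2 - 16v + 63.

v**2 - 16v + 63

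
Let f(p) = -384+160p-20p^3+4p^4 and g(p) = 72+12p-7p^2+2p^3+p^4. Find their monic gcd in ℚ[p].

24-4p-p^2+p^3

Apply the Euclidean algorithm:
  4p^4-20p^3+160p-384 = (4)(p^4+2p^3-7p^2+12p+72) + (-28p^3+28p^2+112p-672)
  p^4+2p^3-7p^2+12p+72 = (-(1/28)p-3/28)(-28p^3+28p^2+112p-672) + (0)
Last nonzero remainder: -28p^3+28p^2+112p-672. Dividing through by -28 gives the monic gcd p^3-p^2-4p+24.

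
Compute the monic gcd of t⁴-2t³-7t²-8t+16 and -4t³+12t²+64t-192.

t-4

Apply the Euclidean algorithm:
  t⁴-2t³-7t²-8t+16 = (-(1/4)t-1/4)(-4t³+12t²+64t-192) + (12t²-40t-32)
  -4t³+12t²+64t-192 = (-(1/3)t-1/9)(12t²-40t-32) + ((440/9)t-1760/9)
  12t²-40t-32 = ((27/110)t+9/55)((440/9)t-1760/9) + (0)
Last nonzero remainder: (440/9)t-1760/9. Dividing through by 440/9 gives the monic gcd t-4.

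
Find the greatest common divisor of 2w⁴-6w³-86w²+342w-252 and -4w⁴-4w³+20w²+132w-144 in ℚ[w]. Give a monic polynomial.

By polynomial division,
  2w⁴-6w³-86w²+342w-252 = (-1/2)(-4w⁴-4w³+20w²+132w-144) + (-8w³-76w²+408w-324)
  -4w⁴-4w³+20w²+132w-144 = ((1/2)w-17/4)(-8w³-76w²+408w-324) + (-507w²+2028w-1521)
  -8w³-76w²+408w-324 = ((8/507)w+36/169)(-507w²+2028w-1521) + (0)
Last nonzero remainder: -507w²+2028w-1521. Dividing through by -507 gives the monic gcd w²-4w+3.

w²-4w+3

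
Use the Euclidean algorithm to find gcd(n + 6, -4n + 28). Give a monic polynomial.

1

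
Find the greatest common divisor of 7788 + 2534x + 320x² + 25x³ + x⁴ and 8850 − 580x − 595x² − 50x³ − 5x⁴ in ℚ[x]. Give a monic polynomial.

Repeated division with remainder:
  x⁴ + 25x³ + 320x² + 2534x + 7788 = (−1/5)(−5x⁴ − 50x³ − 595x² − 580x + 8850) + (15x³ + 201x² + 2418x + 9558)
  −5x⁴ − 50x³ − 595x² − 580x + 8850 = (−(1/3)x + 17/15)(15x³ + 201x² + 2418x + 9558) + (−(84/5)x² − (672/5)x − 9912/5)
  15x³ + 201x² + 2418x + 9558 = (−(25/28)x − 135/28)(−(84/5)x² − (672/5)x − 9912/5) + (0)
Last nonzero remainder: −(84/5)x² − (672/5)x − 9912/5. Dividing through by −84/5 gives the monic gcd x² + 8x + 118.

118 + 8x + x²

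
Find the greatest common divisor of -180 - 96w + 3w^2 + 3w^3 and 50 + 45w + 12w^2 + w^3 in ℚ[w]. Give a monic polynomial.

10 + 7w + w^2

Apply the Euclidean algorithm:
  3w^3 + 3w^2 - 96w - 180 = (3)(w^3 + 12w^2 + 45w + 50) + (-33w^2 - 231w - 330)
  w^3 + 12w^2 + 45w + 50 = (-(1/33)w - 5/33)(-33w^2 - 231w - 330) + (0)
Last nonzero remainder: -33w^2 - 231w - 330. Dividing through by -33 gives the monic gcd w^2 + 7w + 10.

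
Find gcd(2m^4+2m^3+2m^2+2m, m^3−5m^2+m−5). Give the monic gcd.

m^2+1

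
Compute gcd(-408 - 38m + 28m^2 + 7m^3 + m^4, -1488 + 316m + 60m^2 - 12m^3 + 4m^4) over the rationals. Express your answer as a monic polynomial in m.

-12 + m + m^2

Repeated division with remainder:
  m^4 + 7m^3 + 28m^2 - 38m - 408 = (1/4)(4m^4 - 12m^3 + 60m^2 + 316m - 1488) + (10m^3 + 13m^2 - 117m - 36)
  4m^4 - 12m^3 + 60m^2 + 316m - 1488 = ((2/5)m - 43/25)(10m^3 + 13m^2 - 117m - 36) + ((3229/25)m^2 + (3229/25)m - 38748/25)
  10m^3 + 13m^2 - 117m - 36 = ((250/3229)m + 75/3229)((3229/25)m^2 + (3229/25)m - 38748/25) + (0)
Last nonzero remainder: (3229/25)m^2 + (3229/25)m - 38748/25. Dividing through by 3229/25 gives the monic gcd m^2 + m - 12.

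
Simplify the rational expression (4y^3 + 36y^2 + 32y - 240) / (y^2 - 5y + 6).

Repeated division with remainder:
  4y^3 + 36y^2 + 32y - 240 = (4y + 56)(y^2 - 5y + 6) + (288y - 576)
  y^2 - 5y + 6 = ((1/288)y - 1/96)(288y - 576) + (0)
Last nonzero remainder: 288y - 576. Dividing through by 288 gives the monic gcd y - 2.
Cancel y - 2 from numerator and denominator to get the reduced form.

(4y^2 + 44y + 120)/(y - 3)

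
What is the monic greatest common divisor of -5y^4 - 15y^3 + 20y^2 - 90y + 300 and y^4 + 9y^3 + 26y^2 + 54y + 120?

y^3 + 5y^2 + 6y + 30

Apply the Euclidean algorithm:
  -5y^4 - 15y^3 + 20y^2 - 90y + 300 = (-5)(y^4 + 9y^3 + 26y^2 + 54y + 120) + (30y^3 + 150y^2 + 180y + 900)
  y^4 + 9y^3 + 26y^2 + 54y + 120 = ((1/30)y + 2/15)(30y^3 + 150y^2 + 180y + 900) + (0)
Last nonzero remainder: 30y^3 + 150y^2 + 180y + 900. Dividing through by 30 gives the monic gcd y^3 + 5y^2 + 6y + 30.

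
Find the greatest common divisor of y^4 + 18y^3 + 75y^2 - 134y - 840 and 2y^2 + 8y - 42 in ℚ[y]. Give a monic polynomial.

Apply the Euclidean algorithm:
  y^4 + 18y^3 + 75y^2 - 134y - 840 = ((1/2)y^2 + 7y + 20)(2y^2 + 8y - 42) + (0)
Last nonzero remainder: 2y^2 + 8y - 42. Dividing through by 2 gives the monic gcd y^2 + 4y - 21.

y^2 + 4y - 21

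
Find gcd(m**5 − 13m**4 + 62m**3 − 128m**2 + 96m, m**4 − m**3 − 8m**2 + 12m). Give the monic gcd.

Apply the Euclidean algorithm:
  m**5 − 13m**4 + 62m**3 − 128m**2 + 96m = (m − 12)(m**4 − m**3 − 8m**2 + 12m) + (58m**3 − 236m**2 + 240m)
  m**4 − m**3 − 8m**2 + 12m = ((1/58)m + 89/1682)(58m**3 − 236m**2 + 240m) + ((294/841)m**2 − (588/841)m)
  58m**3 − 236m**2 + 240m = ((24389/147)m − 16820/49)((294/841)m**2 − (588/841)m) + (0)
Last nonzero remainder: (294/841)m**2 − (588/841)m. Dividing through by 294/841 gives the monic gcd m**2 − 2m.

m**2 − 2m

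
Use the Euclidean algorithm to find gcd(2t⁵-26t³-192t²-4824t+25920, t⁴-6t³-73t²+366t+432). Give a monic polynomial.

t²+2t-48

Repeated division with remainder:
  2t⁵-26t³-192t²-4824t+25920 = (2t+12)(t⁴-6t³-73t²+366t+432) + (192t³-48t²-10080t+20736)
  t⁴-6t³-73t²+366t+432 = ((1/192)t-23/768)(192t³-48t²-10080t+20736) + (-(351/16)t²-(351/8)t+1053)
  192t³-48t²-10080t+20736 = (-(1024/117)t+256/13)(-(351/16)t²-(351/8)t+1053) + (0)
Last nonzero remainder: -(351/16)t²-(351/8)t+1053. Dividing through by -351/16 gives the monic gcd t²+2t-48.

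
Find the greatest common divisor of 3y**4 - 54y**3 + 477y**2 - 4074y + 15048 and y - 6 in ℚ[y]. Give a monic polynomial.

y - 6

By polynomial division,
  3y**4 - 54y**3 + 477y**2 - 4074y + 15048 = (3y**3 - 36y**2 + 261y - 2508)(y - 6) + (0)
The last nonzero remainder y - 6 is already monic.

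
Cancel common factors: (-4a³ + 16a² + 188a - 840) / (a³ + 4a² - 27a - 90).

(-4a² - 4a + 168)/(a² + 9a + 18)

By polynomial division,
  -4a³ + 16a² + 188a - 840 = (-4)(a³ + 4a² - 27a - 90) + (32a² + 80a - 1200)
  a³ + 4a² - 27a - 90 = ((1/32)a + 3/64)(32a² + 80a - 1200) + ((27/4)a - 135/4)
  32a² + 80a - 1200 = ((128/27)a + 320/9)((27/4)a - 135/4) + (0)
Last nonzero remainder: (27/4)a - 135/4. Dividing through by 27/4 gives the monic gcd a - 5.
Cancel a - 5 from numerator and denominator to get the reduced form.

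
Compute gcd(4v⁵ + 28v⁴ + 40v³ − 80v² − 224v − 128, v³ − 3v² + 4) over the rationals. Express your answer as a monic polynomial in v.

v² − v − 2

Repeated division with remainder:
  4v⁵ + 28v⁴ + 40v³ − 80v² − 224v − 128 = (4v² + 40v + 160)(v³ − 3v² + 4) + (384v² − 384v − 768)
  v³ − 3v² + 4 = ((1/384)v − 1/192)(384v² − 384v − 768) + (0)
Last nonzero remainder: 384v² − 384v − 768. Dividing through by 384 gives the monic gcd v² − v − 2.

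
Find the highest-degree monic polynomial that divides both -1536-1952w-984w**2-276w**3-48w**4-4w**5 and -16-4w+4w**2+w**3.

8+6w+w**2

By polynomial division,
  -4w**5-48w**4-276w**3-984w**2-1952w-1536 = (-4w**2-32w-164)(w**3+4w**2-4w-16) + (-520w**2-3120w-4160)
  w**3+4w**2-4w-16 = (-(1/520)w+1/260)(-520w**2-3120w-4160) + (0)
Last nonzero remainder: -520w**2-3120w-4160. Dividing through by -520 gives the monic gcd w**2+6w+8.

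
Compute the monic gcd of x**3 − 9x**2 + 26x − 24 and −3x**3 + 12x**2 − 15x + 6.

By polynomial division,
  x**3 − 9x**2 + 26x − 24 = (−1/3)(−3x**3 + 12x**2 − 15x + 6) + (−5x**2 + 21x − 22)
  −3x**3 + 12x**2 − 15x + 6 = ((3/5)x + 3/25)(−5x**2 + 21x − 22) + (−(108/25)x + 216/25)
  −5x**2 + 21x − 22 = ((125/108)x − 275/108)(−(108/25)x + 216/25) + (0)
Last nonzero remainder: −(108/25)x + 216/25. Dividing through by −108/25 gives the monic gcd x − 2.

x − 2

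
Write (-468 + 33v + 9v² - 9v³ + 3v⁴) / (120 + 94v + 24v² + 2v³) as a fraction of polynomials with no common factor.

By polynomial division,
  3v⁴ - 9v³ + 9v² + 33v - 468 = ((3/2)v - 45/2)(2v³ + 24v² + 94v + 120) + (408v² + 1968v + 2232)
  2v³ + 24v² + 94v + 120 = ((1/204)v + 61/1734)(408v² + 1968v + 2232) + ((3996/289)v + 11988/289)
  408v² + 1968v + 2232 = ((9826/333)v + 17918/333)((3996/289)v + 11988/289) + (0)
Last nonzero remainder: (3996/289)v + 11988/289. Dividing through by 3996/289 gives the monic gcd v + 3.
Cancel v + 3 from numerator and denominator to get the reduced form.

(-156 + 63v - 18v² + 3v³)/(40 + 18v + 2v²)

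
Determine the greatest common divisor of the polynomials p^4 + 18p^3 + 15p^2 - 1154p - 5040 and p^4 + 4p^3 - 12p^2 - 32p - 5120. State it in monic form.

p^2 + 2p - 80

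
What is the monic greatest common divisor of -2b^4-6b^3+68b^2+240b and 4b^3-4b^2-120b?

Apply the Euclidean algorithm:
  -2b^4-6b^3+68b^2+240b = (-(1/2)b-2)(4b^3-4b^2-120b) + (0)
Last nonzero remainder: 4b^3-4b^2-120b. Dividing through by 4 gives the monic gcd b^3-b^2-30b.

b^3-b^2-30b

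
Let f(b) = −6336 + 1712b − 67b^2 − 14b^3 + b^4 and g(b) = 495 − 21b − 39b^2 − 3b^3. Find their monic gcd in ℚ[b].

11 + b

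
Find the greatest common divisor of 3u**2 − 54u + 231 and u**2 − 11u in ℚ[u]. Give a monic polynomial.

u − 11

By polynomial division,
  3u**2 − 54u + 231 = (3)(u**2 − 11u) + (−21u + 231)
  u**2 − 11u = (−(1/21)u)(−21u + 231) + (0)
Last nonzero remainder: −21u + 231. Dividing through by −21 gives the monic gcd u − 11.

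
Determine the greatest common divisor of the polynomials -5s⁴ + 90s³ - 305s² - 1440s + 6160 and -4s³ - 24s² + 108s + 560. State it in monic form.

s + 4

Euclidean algorithm in ℚ[s]:
  -5s⁴ + 90s³ - 305s² - 1440s + 6160 = ((5/4)s - 30)(-4s³ - 24s² + 108s + 560) + (-1160s² + 1100s + 22960)
  -4s³ - 24s² + 108s + 560 = ((1/290)s + 403/16820)(-1160s² + 1100s + 22960) + ((2079/841)s + 8316/841)
  -1160s² + 1100s + 22960 = (-(975560/2079)s + 689620/297)((2079/841)s + 8316/841) + (0)
Last nonzero remainder: (2079/841)s + 8316/841. Dividing through by 2079/841 gives the monic gcd s + 4.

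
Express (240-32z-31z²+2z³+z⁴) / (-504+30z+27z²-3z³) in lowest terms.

Apply the Euclidean algorithm:
  z⁴+2z³-31z²-32z+240 = (-(1/3)z-11/3)(-3z³+27z²+30z-504) + (78z²-90z-1608)
  -3z³+27z²+30z-504 = (-(1/26)z+51/169)(78z²-90z-1608) + (-(792/169)z-3168/169)
  78z²-90z-1608 = (-(2197/132)z+11323/132)(-(792/169)z-3168/169) + (0)
Last nonzero remainder: -(792/169)z-3168/169. Dividing through by -792/169 gives the monic gcd z+4.
Cancel z+4 from numerator and denominator to get the reduced form.

(-60+23z+2z²-z³)/(126-39z+3z²)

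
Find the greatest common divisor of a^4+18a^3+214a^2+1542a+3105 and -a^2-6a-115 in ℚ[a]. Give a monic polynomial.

a^2+6a+115

Apply the Euclidean algorithm:
  a^4+18a^3+214a^2+1542a+3105 = (-a^2-12a-27)(-a^2-6a-115) + (0)
Last nonzero remainder: -a^2-6a-115. Dividing through by -1 gives the monic gcd a^2+6a+115.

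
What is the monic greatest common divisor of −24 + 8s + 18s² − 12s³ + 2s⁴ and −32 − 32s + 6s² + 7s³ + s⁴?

Repeated division with remainder:
  2s⁴ − 12s³ + 18s² + 8s − 24 = (2)(s⁴ + 7s³ + 6s² − 32s − 32) + (−26s³ + 6s² + 72s + 40)
  s⁴ + 7s³ + 6s² − 32s − 32 = (−(1/26)s − 47/169)(−26s³ + 6s² + 72s + 40) + ((1764/169)s² − (1764/169)s − 3528/169)
  −26s³ + 6s² + 72s + 40 = (−(2197/882)s − 845/441)((1764/169)s² − (1764/169)s − 3528/169) + (0)
Last nonzero remainder: (1764/169)s² − (1764/169)s − 3528/169. Dividing through by 1764/169 gives the monic gcd s² − s − 2.

−2 − s + s²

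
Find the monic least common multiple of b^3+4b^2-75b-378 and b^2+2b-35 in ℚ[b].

By polynomial division,
  b^3+4b^2-75b-378 = (b+2)(b^2+2b-35) + (-44b-308)
  b^2+2b-35 = (-(1/44)b+5/44)(-44b-308) + (0)
Last nonzero remainder: -44b-308. Dividing through by -44 gives the monic gcd b+7.
Then lcm(f, g) = f·g / gcd(f, g); expanding and making the result monic gives the answer.

b^4-b^3-95b^2-3b+1890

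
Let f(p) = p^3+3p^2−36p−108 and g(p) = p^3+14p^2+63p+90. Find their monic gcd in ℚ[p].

Repeated division with remainder:
  p^3+3p^2−36p−108 = (p^3+14p^2+63p+90) + (−11p^2−99p−198)
  p^3+14p^2+63p+90 = (−(1/11)p−5/11)(−11p^2−99p−198) + (0)
Last nonzero remainder: −11p^2−99p−198. Dividing through by −11 gives the monic gcd p^2+9p+18.

p^2+9p+18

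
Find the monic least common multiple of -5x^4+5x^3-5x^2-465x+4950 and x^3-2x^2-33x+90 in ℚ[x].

Apply the Euclidean algorithm:
  -5x^4+5x^3-5x^2-465x+4950 = (-5x-5)(x^3-2x^2-33x+90) + (-180x^2-180x+5400)
  x^3-2x^2-33x+90 = (-(1/180)x+1/60)(-180x^2-180x+5400) + (0)
Last nonzero remainder: -180x^2-180x+5400. Dividing through by -180 gives the monic gcd x^2+x-30.
Then lcm(f, g) = f·g / gcd(f, g); expanding and making the result monic gives the answer.

x^5-4x^4+4x^3+90x^2-1269x+2970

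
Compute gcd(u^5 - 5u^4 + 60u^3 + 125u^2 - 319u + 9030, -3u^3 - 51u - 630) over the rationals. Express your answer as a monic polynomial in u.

u^3 + 17u + 210

Euclidean algorithm in ℚ[u]:
  u^5 - 5u^4 + 60u^3 + 125u^2 - 319u + 9030 = (-(1/3)u^2 + (5/3)u - 43/3)(-3u^3 - 51u - 630) + (0)
Last nonzero remainder: -3u^3 - 51u - 630. Dividing through by -3 gives the monic gcd u^3 + 17u + 210.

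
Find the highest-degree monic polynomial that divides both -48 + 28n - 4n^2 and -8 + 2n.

-4 + n

Repeated division with remainder:
  -4n^2 + 28n - 48 = (-2n + 6)(2n - 8) + (0)
Last nonzero remainder: 2n - 8. Dividing through by 2 gives the monic gcd n - 4.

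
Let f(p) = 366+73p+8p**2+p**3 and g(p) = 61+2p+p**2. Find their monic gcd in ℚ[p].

Repeated division with remainder:
  p**3+8p**2+73p+366 = (p+6)(p**2+2p+61) + (0)
The last nonzero remainder p**2+2p+61 is already monic.

61+2p+p**2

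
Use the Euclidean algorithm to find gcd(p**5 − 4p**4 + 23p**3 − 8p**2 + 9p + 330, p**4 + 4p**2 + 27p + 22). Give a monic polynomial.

p**3 − p**2 + 5p + 22

Repeated division with remainder:
  p**5 − 4p**4 + 23p**3 − 8p**2 + 9p + 330 = (p − 4)(p**4 + 4p**2 + 27p + 22) + (19p**3 − 19p**2 + 95p + 418)
  p**4 + 4p**2 + 27p + 22 = ((1/19)p + 1/19)(19p**3 − 19p**2 + 95p + 418) + (0)
Last nonzero remainder: 19p**3 − 19p**2 + 95p + 418. Dividing through by 19 gives the monic gcd p**3 − p**2 + 5p + 22.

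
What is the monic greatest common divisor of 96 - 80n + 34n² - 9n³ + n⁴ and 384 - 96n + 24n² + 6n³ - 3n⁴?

-32 + 16n - 6n² + n³

Euclidean algorithm in ℚ[n]:
  n⁴ - 9n³ + 34n² - 80n + 96 = (-1/3)(-3n⁴ + 6n³ + 24n² - 96n + 384) + (-7n³ + 42n² - 112n + 224)
  -3n⁴ + 6n³ + 24n² - 96n + 384 = ((3/7)n + 12/7)(-7n³ + 42n² - 112n + 224) + (0)
Last nonzero remainder: -7n³ + 42n² - 112n + 224. Dividing through by -7 gives the monic gcd n³ - 6n² + 16n - 32.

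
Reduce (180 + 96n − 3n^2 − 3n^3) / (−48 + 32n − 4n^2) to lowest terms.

(30 + 21n + 3n^2)/(−8 + 4n)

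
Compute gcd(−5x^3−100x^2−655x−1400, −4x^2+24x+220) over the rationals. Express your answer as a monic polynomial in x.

Euclidean algorithm in ℚ[x]:
  −5x^3−100x^2−655x−1400 = ((5/4)x+65/2)(−4x^2+24x+220) + (−1710x−8550)
  −4x^2+24x+220 = ((2/855)x−22/855)(−1710x−8550) + (0)
Last nonzero remainder: −1710x−8550. Dividing through by −1710 gives the monic gcd x+5.

x+5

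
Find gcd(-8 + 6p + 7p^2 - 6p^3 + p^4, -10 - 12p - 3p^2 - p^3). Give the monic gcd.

1 + p

Repeated division with remainder:
  p^4 - 6p^3 + 7p^2 + 6p - 8 = (-p + 9)(-p^3 - 3p^2 - 12p - 10) + (22p^2 + 104p + 82)
  -p^3 - 3p^2 - 12p - 10 = (-(1/22)p + 19/242)(22p^2 + 104p + 82) + (-(1989/121)p - 1989/121)
  22p^2 + 104p + 82 = (-(2662/1989)p - 9922/1989)(-(1989/121)p - 1989/121) + (0)
Last nonzero remainder: -(1989/121)p - 1989/121. Dividing through by -1989/121 gives the monic gcd p + 1.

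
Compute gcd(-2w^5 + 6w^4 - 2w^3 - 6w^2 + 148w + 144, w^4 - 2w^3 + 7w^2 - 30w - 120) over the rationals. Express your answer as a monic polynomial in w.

By polynomial division,
  -2w^5 + 6w^4 - 2w^3 - 6w^2 + 148w + 144 = (-2w + 2)(w^4 - 2w^3 + 7w^2 - 30w - 120) + (16w^3 - 80w^2 - 32w + 384)
  w^4 - 2w^3 + 7w^2 - 30w - 120 = ((1/16)w + 3/16)(16w^3 - 80w^2 - 32w + 384) + (24w^2 - 48w - 192)
  16w^3 - 80w^2 - 32w + 384 = ((2/3)w - 2)(24w^2 - 48w - 192) + (0)
Last nonzero remainder: 24w^2 - 48w - 192. Dividing through by 24 gives the monic gcd w^2 - 2w - 8.

w^2 - 2w - 8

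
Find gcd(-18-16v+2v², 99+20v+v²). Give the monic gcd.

1

Apply the Euclidean algorithm:
  2v²-16v-18 = (2)(v²+20v+99) + (-56v-216)
  v²+20v+99 = (-(1/56)v-113/392)(-56v-216) + (1800/49)
  -56v-216 = (-(343/225)v-147/25)(1800/49) + (0)
The last nonzero remainder is the constant 1800/49, so the polynomials are coprime and gcd = 1.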